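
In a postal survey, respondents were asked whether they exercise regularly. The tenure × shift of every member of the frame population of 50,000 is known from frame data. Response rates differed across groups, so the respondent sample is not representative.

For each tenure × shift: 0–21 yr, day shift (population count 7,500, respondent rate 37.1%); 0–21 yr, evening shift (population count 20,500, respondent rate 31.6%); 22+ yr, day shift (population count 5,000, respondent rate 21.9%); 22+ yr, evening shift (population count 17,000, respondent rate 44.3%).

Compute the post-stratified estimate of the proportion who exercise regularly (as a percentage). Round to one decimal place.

35.8%

Weight each group's respondent value by its population share:
  0–21 yr, day shift: (7,500/50,000) × 37.1 = 5.565
  0–21 yr, evening shift: (20,500/50,000) × 31.6 = 12.956
  22+ yr, day shift: (5,000/50,000) × 21.9 = 2.19
  22+ yr, evening shift: (17,000/50,000) × 44.3 = 15.062
Post-stratified estimate = 35.773 → 35.8%.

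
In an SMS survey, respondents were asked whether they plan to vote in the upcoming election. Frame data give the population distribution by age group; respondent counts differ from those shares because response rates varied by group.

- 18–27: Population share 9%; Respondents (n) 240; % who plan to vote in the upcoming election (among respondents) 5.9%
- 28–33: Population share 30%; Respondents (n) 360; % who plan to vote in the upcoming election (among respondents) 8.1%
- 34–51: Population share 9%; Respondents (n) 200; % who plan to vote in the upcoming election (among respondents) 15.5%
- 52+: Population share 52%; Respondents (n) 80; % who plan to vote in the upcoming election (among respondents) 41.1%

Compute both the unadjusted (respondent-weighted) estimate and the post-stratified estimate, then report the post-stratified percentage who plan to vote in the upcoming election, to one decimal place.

Without adjustment, the pooled respondent share is:
  (240/880)×5.9 + (360/880)×8.1 + (200/880)×15.5 + (80/880)×41.1 = 12.1818%
Post-stratifying to population shares instead:
  0.09×5.9 + 0.3×8.1 + 0.09×15.5 + 0.52×41.1 = 25.728%

25.7%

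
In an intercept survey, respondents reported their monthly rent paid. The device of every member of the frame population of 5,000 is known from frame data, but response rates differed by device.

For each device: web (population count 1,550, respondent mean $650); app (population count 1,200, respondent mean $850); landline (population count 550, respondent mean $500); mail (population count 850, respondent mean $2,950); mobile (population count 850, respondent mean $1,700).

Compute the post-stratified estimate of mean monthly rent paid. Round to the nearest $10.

$1,250

Each cell contributes population-share × respondent value:
  web: (1,550/5,000) × 650 = 201.5
  app: (1,200/5,000) × 850 = 204
  landline: (550/5,000) × 500 = 55
  mail: (850/5,000) × 2950 = 501.5
  mobile: (850/5,000) × 1700 = 289
Post-stratified estimate = 1251 → $1,250.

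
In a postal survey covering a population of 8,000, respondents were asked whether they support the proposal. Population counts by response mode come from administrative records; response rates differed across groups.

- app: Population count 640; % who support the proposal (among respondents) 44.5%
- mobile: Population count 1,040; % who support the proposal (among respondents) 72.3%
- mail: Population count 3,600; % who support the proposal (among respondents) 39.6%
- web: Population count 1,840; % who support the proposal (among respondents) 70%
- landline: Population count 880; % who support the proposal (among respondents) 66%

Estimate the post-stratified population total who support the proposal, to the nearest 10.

4,330

Apply each group's respondent rate to its population count:
  app: 640 × 44.5% = 284.8
  mobile: 1,040 × 72.3% = 751.92
  mail: 3,600 × 39.6% = 1425.6
  web: 1,840 × 70% = 1288
  landline: 880 × 66% = 580.8
Estimated total = 4331.12 → 4,330.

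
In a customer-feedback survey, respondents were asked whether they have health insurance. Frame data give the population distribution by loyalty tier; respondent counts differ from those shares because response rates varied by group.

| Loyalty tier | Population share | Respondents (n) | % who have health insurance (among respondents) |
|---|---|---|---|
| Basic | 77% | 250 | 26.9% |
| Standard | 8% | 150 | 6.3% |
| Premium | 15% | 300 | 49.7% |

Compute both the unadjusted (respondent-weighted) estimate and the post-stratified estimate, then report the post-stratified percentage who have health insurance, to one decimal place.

28.7%

Unadjusted (pooled respondent) estimate weights by respondent counts:
  (250/700)×26.9 + (150/700)×6.3 + (300/700)×49.7 = 32.2571%
Post-stratified estimate weights by population shares:
  0.77×26.9 + 0.08×6.3 + 0.15×49.7 = 28.672%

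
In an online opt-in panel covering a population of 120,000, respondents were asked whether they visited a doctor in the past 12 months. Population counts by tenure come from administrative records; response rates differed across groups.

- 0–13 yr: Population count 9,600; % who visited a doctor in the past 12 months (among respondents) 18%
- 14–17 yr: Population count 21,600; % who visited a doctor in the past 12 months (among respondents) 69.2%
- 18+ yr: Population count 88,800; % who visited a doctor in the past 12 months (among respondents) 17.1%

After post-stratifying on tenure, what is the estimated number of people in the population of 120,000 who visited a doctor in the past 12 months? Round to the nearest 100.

31,900

Estimated count per cell = population count × respondent percentage:
  0–13 yr: 9,600 × 18% = 1728
  14–17 yr: 21,600 × 69.2% = 14947.2
  18+ yr: 88,800 × 17.1% = 15184.8
Estimated total = 31,860 → 31,900.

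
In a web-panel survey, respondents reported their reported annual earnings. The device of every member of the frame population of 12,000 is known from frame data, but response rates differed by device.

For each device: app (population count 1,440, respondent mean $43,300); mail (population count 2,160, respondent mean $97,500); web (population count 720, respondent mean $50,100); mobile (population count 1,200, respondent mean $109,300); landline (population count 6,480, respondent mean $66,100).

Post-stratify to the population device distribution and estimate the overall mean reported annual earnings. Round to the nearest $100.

$72,400

Weight each group's respondent value by its population share:
  app: (1,440/12,000) × 43,300 = 5196
  mail: (2,160/12,000) × 97,500 = 17,550
  web: (720/12,000) × 50,100 = 3006
  mobile: (1,200/12,000) × 109,300 = 10,930
  landline: (6,480/12,000) × 66,100 = 35,694
Post-stratified estimate = 72,376 → $72,400.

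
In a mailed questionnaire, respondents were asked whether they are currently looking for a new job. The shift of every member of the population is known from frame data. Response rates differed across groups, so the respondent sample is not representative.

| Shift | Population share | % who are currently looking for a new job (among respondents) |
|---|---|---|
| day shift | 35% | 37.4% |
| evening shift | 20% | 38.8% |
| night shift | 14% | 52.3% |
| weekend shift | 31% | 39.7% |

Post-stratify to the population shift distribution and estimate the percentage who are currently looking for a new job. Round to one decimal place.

40.5%

Each cell contributes population-share × respondent value:
  day shift: 0.35 × 37.4 = 13.09
  evening shift: 0.2 × 38.8 = 7.76
  night shift: 0.14 × 52.3 = 7.322
  weekend shift: 0.31 × 39.7 = 12.307
Post-stratified estimate = 40.479 → 40.5%.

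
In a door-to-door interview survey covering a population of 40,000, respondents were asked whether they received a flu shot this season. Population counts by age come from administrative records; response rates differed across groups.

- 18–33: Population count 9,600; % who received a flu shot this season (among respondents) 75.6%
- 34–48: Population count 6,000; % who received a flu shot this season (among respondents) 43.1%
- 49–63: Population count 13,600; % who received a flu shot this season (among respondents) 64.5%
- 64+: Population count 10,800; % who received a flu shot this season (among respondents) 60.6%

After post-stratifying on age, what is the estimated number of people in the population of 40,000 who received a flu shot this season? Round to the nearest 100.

Estimated count per cell = population count × respondent percentage:
  18–33: 9,600 × 75.6% = 7257.6
  34–48: 6,000 × 43.1% = 2586
  49–63: 13,600 × 64.5% = 8772
  64+: 10,800 × 60.6% = 6544.8
Estimated total = 25160.4 → 25,200.

25,200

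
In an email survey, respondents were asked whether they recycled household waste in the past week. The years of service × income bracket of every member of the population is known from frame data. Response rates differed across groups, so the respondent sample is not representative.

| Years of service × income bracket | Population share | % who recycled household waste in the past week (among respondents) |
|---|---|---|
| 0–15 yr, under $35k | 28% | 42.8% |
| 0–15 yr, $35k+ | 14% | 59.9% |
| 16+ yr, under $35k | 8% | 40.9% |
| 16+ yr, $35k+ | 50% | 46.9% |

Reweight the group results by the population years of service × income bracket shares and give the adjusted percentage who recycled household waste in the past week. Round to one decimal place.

Each cell contributes population-share × respondent value:
  0–15 yr, under $35k: 0.28 × 42.8 = 11.984
  0–15 yr, $35k+: 0.14 × 59.9 = 8.386
  16+ yr, under $35k: 0.08 × 40.9 = 3.272
  16+ yr, $35k+: 0.5 × 46.9 = 23.45
Post-stratified estimate = 47.092 → 47.1%.

47.1%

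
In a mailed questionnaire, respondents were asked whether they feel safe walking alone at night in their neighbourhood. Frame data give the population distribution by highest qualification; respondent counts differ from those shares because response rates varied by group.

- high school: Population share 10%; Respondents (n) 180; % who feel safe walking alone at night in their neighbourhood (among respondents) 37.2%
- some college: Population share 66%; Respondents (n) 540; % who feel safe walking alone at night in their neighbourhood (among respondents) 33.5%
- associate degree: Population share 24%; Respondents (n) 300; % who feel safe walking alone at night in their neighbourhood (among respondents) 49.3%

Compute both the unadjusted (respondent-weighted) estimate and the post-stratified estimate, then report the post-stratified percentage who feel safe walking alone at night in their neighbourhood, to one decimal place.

37.7%

Unadjusted (pooled respondent) estimate weights by respondent counts:
  (180/1020)×37.2 + (540/1020)×33.5 + (300/1020)×49.3 = 38.8%
Reweighting by population highest qualification shares:
  0.1×37.2 + 0.66×33.5 + 0.24×49.3 = 37.662%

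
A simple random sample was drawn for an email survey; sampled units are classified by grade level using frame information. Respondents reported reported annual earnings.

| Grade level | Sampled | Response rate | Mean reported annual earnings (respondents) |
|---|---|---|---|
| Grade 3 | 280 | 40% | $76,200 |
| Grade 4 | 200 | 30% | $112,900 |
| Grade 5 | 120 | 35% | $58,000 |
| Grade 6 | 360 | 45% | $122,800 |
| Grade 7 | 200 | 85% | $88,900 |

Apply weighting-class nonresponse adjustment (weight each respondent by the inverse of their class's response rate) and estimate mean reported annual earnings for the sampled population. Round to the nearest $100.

With weight = n_sampled/n_responded per class, the weighted class total is n_sampled:
  Grade 3: 280 × 76,200 = 21,336,000
  Grade 4: 200 × 112,900 = 22,580,000
  Grade 5: 120 × 58,000 = 6,960,000
  Grade 6: 360 × 122,800 = 44,208,000
  Grade 7: 200 × 88,900 = 17,780,000
Adjusted estimate = 112,864,000 / 1,160 = 97296.6 → $97,300.

$97,300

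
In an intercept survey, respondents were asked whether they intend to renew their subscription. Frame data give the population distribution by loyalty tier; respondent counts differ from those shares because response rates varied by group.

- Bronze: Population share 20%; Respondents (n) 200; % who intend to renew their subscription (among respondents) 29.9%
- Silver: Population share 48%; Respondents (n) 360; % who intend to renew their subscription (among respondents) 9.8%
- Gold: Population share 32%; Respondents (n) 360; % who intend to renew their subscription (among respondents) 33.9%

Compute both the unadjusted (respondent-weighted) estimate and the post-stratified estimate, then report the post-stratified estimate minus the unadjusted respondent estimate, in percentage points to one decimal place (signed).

Without adjustment, the pooled respondent share is:
  (200/920)×29.9 + (360/920)×9.8 + (360/920)×33.9 = 23.6%
Post-stratifying to population shares instead:
  0.2×29.9 + 0.48×9.8 + 0.32×33.9 = 21.532%
Difference = 21.532 − 23.6 = -2.068 pp.

-2.1 percentage points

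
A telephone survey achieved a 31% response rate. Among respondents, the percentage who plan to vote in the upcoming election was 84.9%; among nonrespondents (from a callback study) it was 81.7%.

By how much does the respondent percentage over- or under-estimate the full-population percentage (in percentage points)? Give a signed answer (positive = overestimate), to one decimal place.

+2.2 percentage points

Nonresponse fraction = 1 − 0.31 = 0.69.
Bias = (nonresponse fraction) × (respondent percentage − nonrespondent percentage)
     = 0.69 × (84.9 − 81.7) = 0.69 × 3.2 = 2.208.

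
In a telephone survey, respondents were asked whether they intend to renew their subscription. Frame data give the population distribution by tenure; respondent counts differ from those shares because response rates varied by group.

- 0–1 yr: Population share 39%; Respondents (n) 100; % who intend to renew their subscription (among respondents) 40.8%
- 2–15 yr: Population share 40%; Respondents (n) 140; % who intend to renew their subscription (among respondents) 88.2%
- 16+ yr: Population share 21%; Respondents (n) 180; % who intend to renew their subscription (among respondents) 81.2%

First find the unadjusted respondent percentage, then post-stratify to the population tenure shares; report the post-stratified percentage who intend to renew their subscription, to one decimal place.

Naive respondent-only estimate (weights = respondent counts):
  (100/420)×40.8 + (140/420)×88.2 + (180/420)×81.2 = 73.9143%
Post-stratified estimate weights by population shares:
  0.39×40.8 + 0.4×88.2 + 0.21×81.2 = 68.244%

68.2%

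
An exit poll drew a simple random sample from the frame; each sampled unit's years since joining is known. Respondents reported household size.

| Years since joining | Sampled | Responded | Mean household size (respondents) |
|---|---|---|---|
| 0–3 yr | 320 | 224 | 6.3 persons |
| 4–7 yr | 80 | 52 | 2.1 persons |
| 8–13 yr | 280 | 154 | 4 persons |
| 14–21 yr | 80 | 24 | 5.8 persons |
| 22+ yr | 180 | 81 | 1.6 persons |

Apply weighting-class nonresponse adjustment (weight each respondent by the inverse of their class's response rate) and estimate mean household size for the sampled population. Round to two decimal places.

Response rates by class: 0–3 yr 224/320 = 70%, 4–7 yr 52/80 = 65%, 8–13 yr 154/280 = 55%, 14–21 yr 24/80 = 30%, 22+ yr 81/180 = 45%.
Weighting each respondent by the inverse class response rate inflates each class back to its sampled size, so the class weight is n_sampled:
  0–3 yr: 320 × 6.3 = 2016
  4–7 yr: 80 × 2.1 = 168
  8–13 yr: 280 × 4 = 1120
  14–21 yr: 80 × 5.8 = 464
  22+ yr: 180 × 1.6 = 288
Adjusted estimate = 4056 / 940 = 4.31489 → 4.31.

4.31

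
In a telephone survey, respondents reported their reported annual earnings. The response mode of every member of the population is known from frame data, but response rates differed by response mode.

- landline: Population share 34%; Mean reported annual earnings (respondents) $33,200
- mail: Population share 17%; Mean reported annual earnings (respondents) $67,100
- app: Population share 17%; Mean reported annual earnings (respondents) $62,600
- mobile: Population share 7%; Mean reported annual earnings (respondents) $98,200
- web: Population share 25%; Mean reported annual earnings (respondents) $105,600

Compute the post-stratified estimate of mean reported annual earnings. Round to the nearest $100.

Each cell contributes population-share × respondent value:
  landline: 0.34 × 33,200 = 11,288
  mail: 0.17 × 67,100 = 11,407
  app: 0.17 × 62,600 = 10,642
  mobile: 0.07 × 98,200 = 6874
  web: 0.25 × 105,600 = 26,400
Post-stratified estimate = 66,611 → $66,600.

$66,600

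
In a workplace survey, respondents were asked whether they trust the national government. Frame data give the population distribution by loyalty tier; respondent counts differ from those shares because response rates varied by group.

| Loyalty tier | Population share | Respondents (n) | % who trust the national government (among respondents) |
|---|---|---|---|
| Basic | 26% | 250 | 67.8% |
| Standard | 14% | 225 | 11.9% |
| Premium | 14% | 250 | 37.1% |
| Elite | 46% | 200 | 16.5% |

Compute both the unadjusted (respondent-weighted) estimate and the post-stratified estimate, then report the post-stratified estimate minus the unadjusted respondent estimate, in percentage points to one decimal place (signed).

-2.7 percentage points

Unadjusted (pooled respondent) estimate weights by respondent counts:
  (250/925)×67.8 + (225/925)×11.9 + (250/925)×37.1 + (200/925)×16.5 = 34.8135%
Post-stratified estimate weights by population shares:
  0.26×67.8 + 0.14×11.9 + 0.14×37.1 + 0.46×16.5 = 32.078%
Difference = 32.078 − 34.8135 = -2.7355 pp.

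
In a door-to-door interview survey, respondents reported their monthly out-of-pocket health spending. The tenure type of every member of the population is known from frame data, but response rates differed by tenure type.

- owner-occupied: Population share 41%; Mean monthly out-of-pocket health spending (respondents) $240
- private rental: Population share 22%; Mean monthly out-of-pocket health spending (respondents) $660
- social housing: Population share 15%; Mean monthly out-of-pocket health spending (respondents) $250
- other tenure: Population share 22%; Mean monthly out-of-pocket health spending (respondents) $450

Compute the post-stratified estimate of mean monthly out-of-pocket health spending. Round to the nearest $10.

Reweight to the known tenure type distribution:
  owner-occupied: 0.41 × 240 = 98.4
  private rental: 0.22 × 660 = 145.2
  social housing: 0.15 × 250 = 37.5
  other tenure: 0.22 × 450 = 99
Post-stratified estimate = 380.1 → $380.

$380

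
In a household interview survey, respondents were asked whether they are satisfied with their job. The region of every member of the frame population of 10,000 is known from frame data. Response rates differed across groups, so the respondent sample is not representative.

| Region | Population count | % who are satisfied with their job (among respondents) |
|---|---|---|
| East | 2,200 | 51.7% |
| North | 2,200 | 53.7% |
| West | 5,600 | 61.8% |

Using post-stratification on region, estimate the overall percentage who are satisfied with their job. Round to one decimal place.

Each cell contributes population-share × respondent value:
  East: (2,200/10,000) × 51.7 = 11.374
  North: (2,200/10,000) × 53.7 = 11.814
  West: (5,600/10,000) × 61.8 = 34.608
Post-stratified estimate = 57.796 → 57.8%.

57.8%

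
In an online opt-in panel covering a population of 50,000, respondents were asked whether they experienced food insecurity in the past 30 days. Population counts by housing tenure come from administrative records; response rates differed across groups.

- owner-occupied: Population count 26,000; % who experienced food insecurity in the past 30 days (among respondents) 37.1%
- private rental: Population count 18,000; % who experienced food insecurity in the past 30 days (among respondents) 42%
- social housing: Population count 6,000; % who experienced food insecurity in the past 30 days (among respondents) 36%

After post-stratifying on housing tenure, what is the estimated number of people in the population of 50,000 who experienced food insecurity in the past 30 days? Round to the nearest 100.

19,400

Apply each group's respondent rate to its population count:
  owner-occupied: 26,000 × 37.1% = 9646
  private rental: 18,000 × 42% = 7560
  social housing: 6,000 × 36% = 2160
Estimated total = 19,366 → 19,400.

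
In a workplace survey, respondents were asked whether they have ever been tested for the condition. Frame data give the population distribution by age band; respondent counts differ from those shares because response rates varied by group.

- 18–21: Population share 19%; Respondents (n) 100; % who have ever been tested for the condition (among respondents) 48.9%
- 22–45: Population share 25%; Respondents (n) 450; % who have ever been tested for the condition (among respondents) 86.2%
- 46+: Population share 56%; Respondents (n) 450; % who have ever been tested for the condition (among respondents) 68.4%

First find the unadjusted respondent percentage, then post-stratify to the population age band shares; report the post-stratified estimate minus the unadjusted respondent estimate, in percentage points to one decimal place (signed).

-5.3 percentage points

Unadjusted (pooled respondent) estimate weights by respondent counts:
  (100/1000)×48.9 + (450/1000)×86.2 + (450/1000)×68.4 = 74.46%
Post-stratifying to population shares instead:
  0.19×48.9 + 0.25×86.2 + 0.56×68.4 = 69.145%
Difference = 69.145 − 74.46 = -5.315 pp.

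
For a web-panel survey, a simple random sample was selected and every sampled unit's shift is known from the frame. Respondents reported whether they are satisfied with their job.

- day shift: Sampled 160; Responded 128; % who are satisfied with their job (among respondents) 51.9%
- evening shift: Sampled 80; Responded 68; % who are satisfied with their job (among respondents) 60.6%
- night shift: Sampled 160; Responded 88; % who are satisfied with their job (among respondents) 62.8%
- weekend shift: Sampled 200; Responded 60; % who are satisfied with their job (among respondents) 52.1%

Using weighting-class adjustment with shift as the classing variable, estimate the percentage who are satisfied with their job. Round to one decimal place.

56.0%

Class response rates: day shift 128/160 = 80%, evening shift 68/80 = 85%, night shift 88/160 = 55%, weekend shift 60/200 = 30%.
With weight = n_sampled/n_responded per class, the weighted class total is n_sampled:
  day shift: 160 × 51.9 = 8304
  evening shift: 80 × 60.6 = 4848
  night shift: 160 × 62.8 = 10,048
  weekend shift: 200 × 52.1 = 10,420
Adjusted estimate = 33,620 / 600 = 56.0333 → 56.0%.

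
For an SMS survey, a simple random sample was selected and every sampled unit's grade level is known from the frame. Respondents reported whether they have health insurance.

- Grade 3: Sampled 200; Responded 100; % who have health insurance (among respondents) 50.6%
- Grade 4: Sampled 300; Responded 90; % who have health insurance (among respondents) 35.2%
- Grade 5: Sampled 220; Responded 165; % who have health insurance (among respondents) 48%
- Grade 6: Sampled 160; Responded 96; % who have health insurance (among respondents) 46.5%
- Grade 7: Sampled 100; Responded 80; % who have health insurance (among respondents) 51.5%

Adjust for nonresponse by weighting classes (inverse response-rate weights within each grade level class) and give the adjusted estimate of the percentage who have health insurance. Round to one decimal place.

44.7%

Response rates by class: Grade 3 100/200 = 50%, Grade 4 90/300 = 30%, Grade 5 165/220 = 75%, Grade 6 96/160 = 60%, Grade 7 80/100 = 80%.
Weighting each respondent by the inverse class response rate inflates each class back to its sampled size, so the class weight is n_sampled:
  Grade 3: 200 × 50.6 = 10,120
  Grade 4: 300 × 35.2 = 10,560
  Grade 5: 220 × 48 = 10,560
  Grade 6: 160 × 46.5 = 7440
  Grade 7: 100 × 51.5 = 5150
Adjusted estimate = 43,830 / 980 = 44.7245 → 44.7%.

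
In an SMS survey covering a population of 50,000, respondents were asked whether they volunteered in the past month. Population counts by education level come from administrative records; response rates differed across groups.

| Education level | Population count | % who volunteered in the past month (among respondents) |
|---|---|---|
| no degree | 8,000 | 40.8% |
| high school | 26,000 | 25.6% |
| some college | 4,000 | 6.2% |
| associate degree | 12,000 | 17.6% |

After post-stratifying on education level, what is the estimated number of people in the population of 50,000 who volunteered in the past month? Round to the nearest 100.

12,300

Apply each group's respondent rate to its population count:
  no degree: 8,000 × 40.8% = 3264
  high school: 26,000 × 25.6% = 6656
  some college: 4,000 × 6.2% = 248
  associate degree: 12,000 × 17.6% = 2112
Estimated total = 12,280 → 12,300.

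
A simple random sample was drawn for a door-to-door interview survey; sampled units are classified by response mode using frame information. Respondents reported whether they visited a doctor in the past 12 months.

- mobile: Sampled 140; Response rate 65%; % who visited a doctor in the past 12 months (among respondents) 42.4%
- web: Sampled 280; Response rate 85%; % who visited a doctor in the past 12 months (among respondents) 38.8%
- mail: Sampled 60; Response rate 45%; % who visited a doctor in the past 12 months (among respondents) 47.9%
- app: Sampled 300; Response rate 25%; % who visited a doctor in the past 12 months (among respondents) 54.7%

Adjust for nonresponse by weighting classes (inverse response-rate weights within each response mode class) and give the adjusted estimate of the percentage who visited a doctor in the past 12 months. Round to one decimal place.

Weighting each respondent by the inverse class response rate inflates each class back to its sampled size, so the class weight is n_sampled:
  mobile: 140 × 42.4 = 5936
  web: 280 × 38.8 = 10,864
  mail: 60 × 47.9 = 2874
  app: 300 × 54.7 = 16,410
Adjusted estimate = 36,084 / 780 = 46.2615 → 46.3%.

46.3%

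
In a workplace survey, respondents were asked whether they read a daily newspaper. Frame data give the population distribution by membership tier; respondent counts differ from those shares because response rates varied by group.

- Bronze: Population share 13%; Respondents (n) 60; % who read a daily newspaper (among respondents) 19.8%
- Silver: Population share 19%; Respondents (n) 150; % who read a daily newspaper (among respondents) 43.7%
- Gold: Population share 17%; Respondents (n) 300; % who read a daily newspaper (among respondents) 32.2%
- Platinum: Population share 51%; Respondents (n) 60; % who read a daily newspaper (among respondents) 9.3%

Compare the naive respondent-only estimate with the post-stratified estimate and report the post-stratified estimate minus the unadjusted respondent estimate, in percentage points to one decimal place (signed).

-10.4 percentage points

Without adjustment, the pooled respondent share is:
  (60/570)×19.8 + (150/570)×43.7 + (300/570)×32.2 + (60/570)×9.3 = 31.5105%
Reweighting by population membership tier shares:
  0.13×19.8 + 0.19×43.7 + 0.17×32.2 + 0.51×9.3 = 21.094%
Difference = 21.094 − 31.5105 = -10.4165 pp.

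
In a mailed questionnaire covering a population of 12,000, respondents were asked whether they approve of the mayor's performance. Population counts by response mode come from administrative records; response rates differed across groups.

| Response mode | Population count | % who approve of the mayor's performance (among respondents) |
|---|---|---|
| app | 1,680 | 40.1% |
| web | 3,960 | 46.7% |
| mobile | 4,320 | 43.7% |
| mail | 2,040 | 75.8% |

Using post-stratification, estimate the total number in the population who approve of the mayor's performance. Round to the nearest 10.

5,960

Apply each group's respondent rate to its population count:
  app: 1,680 × 40.1% = 673.68
  web: 3,960 × 46.7% = 1849.32
  mobile: 4,320 × 43.7% = 1887.84
  mail: 2,040 × 75.8% = 1546.32
Estimated total = 5957.16 → 5,960.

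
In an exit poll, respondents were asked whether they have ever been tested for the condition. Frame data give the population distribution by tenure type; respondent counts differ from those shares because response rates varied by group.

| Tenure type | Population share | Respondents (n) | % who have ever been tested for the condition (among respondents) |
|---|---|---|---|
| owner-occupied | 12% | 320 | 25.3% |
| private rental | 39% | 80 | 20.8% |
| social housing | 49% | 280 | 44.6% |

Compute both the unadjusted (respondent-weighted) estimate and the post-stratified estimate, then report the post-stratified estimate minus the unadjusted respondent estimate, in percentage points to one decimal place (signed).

Naive respondent-only estimate (weights = respondent counts):
  (320/680)×25.3 + (80/680)×20.8 + (280/680)×44.6 = 32.7176%
Post-stratified estimate weights by population shares:
  0.12×25.3 + 0.39×20.8 + 0.49×44.6 = 33.002%
Difference = 33.002 − 32.7176 = 0.2844 pp.

+0.3 percentage points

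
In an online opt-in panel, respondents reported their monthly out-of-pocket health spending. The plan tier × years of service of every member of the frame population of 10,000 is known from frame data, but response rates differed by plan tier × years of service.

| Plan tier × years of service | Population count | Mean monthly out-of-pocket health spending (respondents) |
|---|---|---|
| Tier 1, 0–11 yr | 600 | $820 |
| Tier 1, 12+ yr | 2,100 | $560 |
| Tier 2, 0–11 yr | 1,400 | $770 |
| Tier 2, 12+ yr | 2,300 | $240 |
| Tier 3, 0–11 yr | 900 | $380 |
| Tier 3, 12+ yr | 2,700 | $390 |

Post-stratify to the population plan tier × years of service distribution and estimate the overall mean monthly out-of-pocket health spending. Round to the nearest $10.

$470

Reweight to the known plan tier × years of service distribution:
  Tier 1, 0–11 yr: (600/10,000) × 820 = 49.2
  Tier 1, 12+ yr: (2,100/10,000) × 560 = 117.6
  Tier 2, 0–11 yr: (1,400/10,000) × 770 = 107.8
  Tier 2, 12+ yr: (2,300/10,000) × 240 = 55.2
  Tier 3, 0–11 yr: (900/10,000) × 380 = 34.2
  Tier 3, 12+ yr: (2,700/10,000) × 390 = 105.3
Post-stratified estimate = 469.3 → $470.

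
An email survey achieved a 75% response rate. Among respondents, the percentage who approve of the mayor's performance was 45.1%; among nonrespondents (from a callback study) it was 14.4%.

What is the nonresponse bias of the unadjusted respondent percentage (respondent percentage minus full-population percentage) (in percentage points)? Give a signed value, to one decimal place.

+7.7 percentage points

Nonresponse fraction = 1 − 0.75 = 0.25.
Bias = (nonresponse fraction) × (respondent percentage − nonrespondent percentage)
     = 0.25 × (45.1 − 14.4) = 0.25 × 30.7 = 7.675.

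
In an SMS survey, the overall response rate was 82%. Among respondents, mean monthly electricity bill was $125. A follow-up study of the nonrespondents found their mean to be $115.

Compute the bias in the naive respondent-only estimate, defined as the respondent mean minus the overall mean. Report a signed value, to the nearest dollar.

+$2

Nonresponse fraction = 1 − 0.82 = 0.18.
Bias = (nonresponse fraction) × (respondent mean − nonrespondent mean)
     = 0.18 × (125 − 115) = 0.18 × 10 = 1.8.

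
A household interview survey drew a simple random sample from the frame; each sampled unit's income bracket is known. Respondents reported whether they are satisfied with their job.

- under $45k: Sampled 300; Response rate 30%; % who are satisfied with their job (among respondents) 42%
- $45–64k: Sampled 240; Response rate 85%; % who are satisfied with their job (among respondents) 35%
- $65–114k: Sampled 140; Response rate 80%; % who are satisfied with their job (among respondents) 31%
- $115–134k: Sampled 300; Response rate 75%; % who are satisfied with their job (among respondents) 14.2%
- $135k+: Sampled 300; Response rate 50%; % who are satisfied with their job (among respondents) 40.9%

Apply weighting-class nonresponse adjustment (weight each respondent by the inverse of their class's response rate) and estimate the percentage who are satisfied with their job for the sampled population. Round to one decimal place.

32.7%

Weighting each respondent by the inverse class response rate inflates each class back to its sampled size, so the class weight is n_sampled:
  under $45k: 300 × 42 = 12,600
  $45–64k: 240 × 35 = 8400
  $65–114k: 140 × 31 = 4340
  $115–134k: 300 × 14.2 = 4260
  $135k+: 300 × 40.9 = 12,270
Adjusted estimate = 41,870 / 1,280 = 32.7109 → 32.7%.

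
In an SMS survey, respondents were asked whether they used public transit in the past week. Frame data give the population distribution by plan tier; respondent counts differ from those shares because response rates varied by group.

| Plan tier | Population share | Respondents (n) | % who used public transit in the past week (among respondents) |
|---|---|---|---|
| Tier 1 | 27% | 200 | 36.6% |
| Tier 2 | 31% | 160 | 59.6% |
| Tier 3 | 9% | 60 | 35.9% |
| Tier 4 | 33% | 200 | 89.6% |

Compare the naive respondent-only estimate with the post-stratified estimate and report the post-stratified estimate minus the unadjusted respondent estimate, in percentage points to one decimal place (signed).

Without adjustment, the pooled respondent share is:
  (200/620)×36.6 + (160/620)×59.6 + (60/620)×35.9 + (200/620)×89.6 = 59.5645%
Post-stratified estimate weights by population shares:
  0.27×36.6 + 0.31×59.6 + 0.09×35.9 + 0.33×89.6 = 61.157%
Difference = 61.157 − 59.5645 = 1.5925 pp.

+1.6 percentage points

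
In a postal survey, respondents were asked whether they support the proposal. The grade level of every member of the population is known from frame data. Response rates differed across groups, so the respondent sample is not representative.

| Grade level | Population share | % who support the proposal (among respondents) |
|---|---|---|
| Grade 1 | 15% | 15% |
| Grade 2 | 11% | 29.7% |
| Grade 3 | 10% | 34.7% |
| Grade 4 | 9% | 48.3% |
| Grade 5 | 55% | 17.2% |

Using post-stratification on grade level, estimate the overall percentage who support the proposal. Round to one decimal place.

Each cell contributes population-share × respondent value:
  Grade 1: 0.15 × 15 = 2.25
  Grade 2: 0.11 × 29.7 = 3.267
  Grade 3: 0.1 × 34.7 = 3.47
  Grade 4: 0.09 × 48.3 = 4.347
  Grade 5: 0.55 × 17.2 = 9.46
Post-stratified estimate = 22.794 → 22.8%.

22.8%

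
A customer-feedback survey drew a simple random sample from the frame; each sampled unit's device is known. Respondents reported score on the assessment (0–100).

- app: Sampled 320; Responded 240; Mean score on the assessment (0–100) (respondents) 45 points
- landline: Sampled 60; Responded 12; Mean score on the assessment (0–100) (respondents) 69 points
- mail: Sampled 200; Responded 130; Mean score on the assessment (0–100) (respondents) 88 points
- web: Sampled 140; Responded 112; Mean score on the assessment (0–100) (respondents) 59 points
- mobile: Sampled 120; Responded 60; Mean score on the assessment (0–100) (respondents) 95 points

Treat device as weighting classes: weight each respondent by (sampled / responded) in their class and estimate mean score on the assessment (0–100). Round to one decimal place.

Class response rates: app 240/320 = 75%, landline 12/60 = 20%, mail 130/200 = 65%, web 112/140 = 80%, mobile 60/120 = 50%.
With weight = n_sampled/n_responded per class, the weighted class total is n_sampled:
  app: 320 × 45 = 14,400
  landline: 60 × 69 = 4140
  mail: 200 × 88 = 17,600
  web: 140 × 59 = 8260
  mobile: 120 × 95 = 11,400
Adjusted estimate = 55,800 / 840 = 66.4286 → 66.4.

66.4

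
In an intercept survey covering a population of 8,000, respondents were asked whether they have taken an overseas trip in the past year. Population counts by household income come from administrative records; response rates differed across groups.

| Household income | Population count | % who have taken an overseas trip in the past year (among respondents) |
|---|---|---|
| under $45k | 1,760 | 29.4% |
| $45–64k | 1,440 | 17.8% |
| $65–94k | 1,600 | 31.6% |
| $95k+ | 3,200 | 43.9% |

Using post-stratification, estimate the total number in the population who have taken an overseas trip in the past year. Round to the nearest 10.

Estimated count per cell = population count × respondent percentage:
  under $45k: 1,760 × 29.4% = 517.44
  $45–64k: 1,440 × 17.8% = 256.32
  $65–94k: 1,600 × 31.6% = 505.6
  $95k+: 3,200 × 43.9% = 1404.8
Estimated total = 2684.16 → 2,680.

2,680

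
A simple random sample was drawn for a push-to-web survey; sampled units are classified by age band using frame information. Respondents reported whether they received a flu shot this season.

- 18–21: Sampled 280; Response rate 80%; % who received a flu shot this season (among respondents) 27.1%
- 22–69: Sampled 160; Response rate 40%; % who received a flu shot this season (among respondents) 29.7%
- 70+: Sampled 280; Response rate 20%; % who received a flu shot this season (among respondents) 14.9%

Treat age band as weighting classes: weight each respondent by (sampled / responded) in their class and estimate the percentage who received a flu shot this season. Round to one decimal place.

22.9%

Inverse-response-rate weighting restores each class to its sampled count, so class totals weight by n_sampled:
  18–21: 280 × 27.1 = 7588
  22–69: 160 × 29.7 = 4752
  70+: 280 × 14.9 = 4172
Adjusted estimate = 16,512 / 720 = 22.9333 → 22.9%.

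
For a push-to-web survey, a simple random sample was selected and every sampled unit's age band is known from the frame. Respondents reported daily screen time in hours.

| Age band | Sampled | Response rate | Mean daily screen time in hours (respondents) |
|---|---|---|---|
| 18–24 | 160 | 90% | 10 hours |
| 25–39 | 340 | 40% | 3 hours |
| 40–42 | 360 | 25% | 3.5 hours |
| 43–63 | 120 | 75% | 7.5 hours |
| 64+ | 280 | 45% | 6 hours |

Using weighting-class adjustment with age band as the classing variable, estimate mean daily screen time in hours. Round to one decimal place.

5.1

Inverse-response-rate weighting restores each class to its sampled count, so class totals weight by n_sampled:
  18–24: 160 × 10 = 1600
  25–39: 340 × 3 = 1020
  40–42: 360 × 3.5 = 1260
  43–63: 120 × 7.5 = 900
  64+: 280 × 6 = 1680
Adjusted estimate = 6460 / 1,260 = 5.12698 → 5.1.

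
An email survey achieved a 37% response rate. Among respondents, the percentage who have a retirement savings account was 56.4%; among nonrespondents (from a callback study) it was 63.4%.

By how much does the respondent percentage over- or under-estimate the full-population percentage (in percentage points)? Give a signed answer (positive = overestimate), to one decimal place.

Nonresponse fraction = 1 − 0.37 = 0.63.
Bias = (nonresponse fraction) × (respondent percentage − nonrespondent percentage)
     = 0.63 × (56.4 − 63.4) = 0.63 × -7 = -4.41.

-4.4 percentage points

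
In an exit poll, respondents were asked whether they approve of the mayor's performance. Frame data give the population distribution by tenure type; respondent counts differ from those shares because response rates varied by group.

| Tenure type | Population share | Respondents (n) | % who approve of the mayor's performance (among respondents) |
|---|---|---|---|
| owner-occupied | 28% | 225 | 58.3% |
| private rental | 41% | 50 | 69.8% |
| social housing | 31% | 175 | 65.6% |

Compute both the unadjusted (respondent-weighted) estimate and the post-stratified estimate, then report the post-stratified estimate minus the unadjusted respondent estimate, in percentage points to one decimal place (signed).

Naive respondent-only estimate (weights = respondent counts):
  (225/450)×58.3 + (50/450)×69.8 + (175/450)×65.6 = 62.4167%
Post-stratified estimate weights by population shares:
  0.28×58.3 + 0.41×69.8 + 0.31×65.6 = 65.278%
Difference = 65.278 − 62.4167 = 2.8613 pp.

+2.9 percentage points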